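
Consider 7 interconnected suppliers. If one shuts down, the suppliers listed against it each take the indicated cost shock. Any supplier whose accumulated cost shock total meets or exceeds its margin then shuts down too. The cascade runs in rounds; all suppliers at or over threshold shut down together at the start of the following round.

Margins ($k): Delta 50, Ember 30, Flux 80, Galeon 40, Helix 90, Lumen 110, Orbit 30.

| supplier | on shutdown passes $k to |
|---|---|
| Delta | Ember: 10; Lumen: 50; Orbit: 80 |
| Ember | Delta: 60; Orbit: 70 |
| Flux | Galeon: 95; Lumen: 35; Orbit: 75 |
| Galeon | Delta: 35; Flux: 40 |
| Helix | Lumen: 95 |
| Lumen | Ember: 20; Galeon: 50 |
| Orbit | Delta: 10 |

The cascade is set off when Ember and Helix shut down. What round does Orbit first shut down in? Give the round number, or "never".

2

Round 1 — Ember, Helix shut down (initial).
  Delta: +60 → 60 ≥ 50
  Lumen: +95 → 95 < 110
  Orbit: +70 → 70 ≥ 30
Round 2 — Delta, Orbit shut down.
  Lumen: +50 → 145 ≥ 110
Round 3 — Lumen shuts down.
  Galeon: +50 → 50 ≥ 40
Round 4 — Galeon shuts down.
  Flux: +40 → 40 < 80
No further shutdowns.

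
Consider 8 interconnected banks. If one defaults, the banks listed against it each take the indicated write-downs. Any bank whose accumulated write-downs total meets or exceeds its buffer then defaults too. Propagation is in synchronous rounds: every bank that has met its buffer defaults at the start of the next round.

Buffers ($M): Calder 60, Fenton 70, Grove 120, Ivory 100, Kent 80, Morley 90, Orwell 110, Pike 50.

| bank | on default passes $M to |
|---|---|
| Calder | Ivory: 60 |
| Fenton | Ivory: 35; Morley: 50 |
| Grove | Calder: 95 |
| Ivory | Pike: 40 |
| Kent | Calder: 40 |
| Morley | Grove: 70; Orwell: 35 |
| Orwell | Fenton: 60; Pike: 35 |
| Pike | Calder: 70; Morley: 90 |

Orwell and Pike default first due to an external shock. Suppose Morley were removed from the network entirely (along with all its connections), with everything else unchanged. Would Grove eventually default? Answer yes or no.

With Morley removed:
Round 1 — Orwell, Pike default (initial).
  Calder: +70 → 70 ≥ 60
  Fenton: +60 → 60 < 70
Round 2 — Calder defaults.
  Ivory: +60 → 60 < 100
No further defaults.

no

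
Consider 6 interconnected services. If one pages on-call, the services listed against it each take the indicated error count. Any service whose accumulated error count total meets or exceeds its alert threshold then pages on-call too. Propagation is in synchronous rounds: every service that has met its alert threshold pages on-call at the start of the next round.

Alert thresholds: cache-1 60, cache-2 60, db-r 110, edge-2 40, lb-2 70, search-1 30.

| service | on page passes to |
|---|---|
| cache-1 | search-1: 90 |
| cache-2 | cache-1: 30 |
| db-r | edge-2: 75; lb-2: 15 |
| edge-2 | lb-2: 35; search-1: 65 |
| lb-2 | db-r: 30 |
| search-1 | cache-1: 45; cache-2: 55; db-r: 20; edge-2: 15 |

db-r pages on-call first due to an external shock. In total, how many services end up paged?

3

Round 1 — db-r pages on-call (initial).
  edge-2: +75 → 75 ≥ 40
  lb-2: +15 → 15 < 70
Round 2 — edge-2 pages on-call.
  lb-2: +35 → 50 < 70
  search-1: +65 → 65 ≥ 30
Round 3 — search-1 pages on-call.
  cache-1: +45 → 45 < 60
  cache-2: +55 → 55 < 60
No further pages.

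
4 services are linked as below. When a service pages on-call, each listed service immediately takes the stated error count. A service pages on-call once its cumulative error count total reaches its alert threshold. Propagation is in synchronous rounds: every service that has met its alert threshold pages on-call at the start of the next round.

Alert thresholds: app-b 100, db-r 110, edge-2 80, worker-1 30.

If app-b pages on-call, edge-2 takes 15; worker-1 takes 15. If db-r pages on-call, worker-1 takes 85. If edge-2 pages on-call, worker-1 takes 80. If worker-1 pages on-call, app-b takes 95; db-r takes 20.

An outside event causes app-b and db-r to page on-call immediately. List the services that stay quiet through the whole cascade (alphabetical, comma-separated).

edge-2

Round 1 — app-b, db-r page on-call (initial).
  edge-2: +15 → 15 < 80
  worker-1: +15+85 → 100 ≥ 30
Round 2 — worker-1 pages on-call.
No further pages.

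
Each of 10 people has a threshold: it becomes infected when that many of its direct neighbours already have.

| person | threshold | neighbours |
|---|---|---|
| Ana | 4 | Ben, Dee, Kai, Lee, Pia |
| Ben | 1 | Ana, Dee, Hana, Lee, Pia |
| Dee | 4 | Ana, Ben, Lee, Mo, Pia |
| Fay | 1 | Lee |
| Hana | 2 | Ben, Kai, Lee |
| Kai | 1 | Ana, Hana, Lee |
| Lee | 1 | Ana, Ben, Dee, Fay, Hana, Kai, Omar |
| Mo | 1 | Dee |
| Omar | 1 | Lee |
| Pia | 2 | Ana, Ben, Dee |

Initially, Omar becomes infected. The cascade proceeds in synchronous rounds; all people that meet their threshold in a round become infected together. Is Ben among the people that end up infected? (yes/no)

yes

Round 1 — Omar becomes infected (initial).
Round 2 — checking thresholds:
  Lee: 1 of 7 neighbours ≥ 1, becomes infected.
Round 3 — checking thresholds:
  Ana: 1 of 5 neighbours < 4, holds.
  Ben: 1 of 5 neighbours ≥ 1, becomes infected.
  Dee: 1 of 5 neighbours < 4, holds.
  Fay: 1 of 1 neighbours ≥ 1, becomes infected.
  Hana: 1 of 3 neighbours < 2, holds.
  Kai: 1 of 3 neighbours ≥ 1, becomes infected.
Round 4 — checking thresholds:
  Ana: 3 of 5 neighbours < 4, holds.
  Dee: 2 of 5 neighbours < 4, holds.
  Hana: 3 of 3 neighbours ≥ 2, becomes infected.
  Pia: 1 of 3 neighbours < 2, holds.
Round 5 — no new infections; cascade stops.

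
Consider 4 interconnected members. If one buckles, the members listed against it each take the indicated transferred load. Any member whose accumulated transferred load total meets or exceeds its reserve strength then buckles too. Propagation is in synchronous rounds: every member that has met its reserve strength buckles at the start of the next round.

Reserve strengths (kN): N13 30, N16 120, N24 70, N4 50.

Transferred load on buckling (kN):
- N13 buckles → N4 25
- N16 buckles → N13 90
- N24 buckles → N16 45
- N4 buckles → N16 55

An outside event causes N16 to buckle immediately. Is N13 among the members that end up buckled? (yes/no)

Round 1 — N16 buckles (initial).
  N13: +90 → 90 ≥ 30
Round 2 — N13 buckles.
  N4: +25 → 25 < 50
No further bucklings.

yes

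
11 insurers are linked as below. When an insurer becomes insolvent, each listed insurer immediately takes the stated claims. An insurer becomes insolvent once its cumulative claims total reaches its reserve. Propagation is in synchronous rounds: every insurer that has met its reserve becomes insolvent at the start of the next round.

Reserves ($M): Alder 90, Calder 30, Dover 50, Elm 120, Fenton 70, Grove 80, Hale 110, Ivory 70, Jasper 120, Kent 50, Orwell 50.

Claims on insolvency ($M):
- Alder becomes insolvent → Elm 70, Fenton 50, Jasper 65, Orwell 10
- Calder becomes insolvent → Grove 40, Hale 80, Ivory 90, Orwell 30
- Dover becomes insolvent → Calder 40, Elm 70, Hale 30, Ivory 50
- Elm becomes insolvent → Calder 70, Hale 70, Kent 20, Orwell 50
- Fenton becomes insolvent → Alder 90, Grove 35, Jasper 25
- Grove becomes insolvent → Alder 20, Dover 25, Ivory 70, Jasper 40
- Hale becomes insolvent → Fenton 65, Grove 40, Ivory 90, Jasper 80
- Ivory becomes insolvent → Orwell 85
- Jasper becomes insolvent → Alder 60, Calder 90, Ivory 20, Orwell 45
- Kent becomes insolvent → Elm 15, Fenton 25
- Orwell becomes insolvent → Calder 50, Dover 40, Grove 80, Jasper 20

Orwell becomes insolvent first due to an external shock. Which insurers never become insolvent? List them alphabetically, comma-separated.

Round 1 — Orwell becomes insolvent (initial).
  Calder: +50 → 50 ≥ 30
  Dover: +40 → 40 < 50
  Grove: +80 → 80 ≥ 80
  Jasper: +20 → 20 < 120
Round 2 — Calder, Grove become insolvent.
  Alder: +20 → 20 < 90
  Dover: +25 → 65 ≥ 50
  Hale: +80 → 80 < 110
  Ivory: +90+70 → 160 ≥ 70
  Jasper: +40 → 60 < 120
Round 3 — Dover, Ivory become insolvent.
  Elm: +70 → 70 < 120
  Hale: +30 → 110 ≥ 110
Round 4 — Hale becomes insolvent.
  Fenton: +65 → 65 < 70
  Jasper: +80 → 140 ≥ 120
Round 5 — Jasper becomes insolvent.
  Alder: +60 → 80 < 90
No further insolvencies.

Alder, Elm, Fenton, Kent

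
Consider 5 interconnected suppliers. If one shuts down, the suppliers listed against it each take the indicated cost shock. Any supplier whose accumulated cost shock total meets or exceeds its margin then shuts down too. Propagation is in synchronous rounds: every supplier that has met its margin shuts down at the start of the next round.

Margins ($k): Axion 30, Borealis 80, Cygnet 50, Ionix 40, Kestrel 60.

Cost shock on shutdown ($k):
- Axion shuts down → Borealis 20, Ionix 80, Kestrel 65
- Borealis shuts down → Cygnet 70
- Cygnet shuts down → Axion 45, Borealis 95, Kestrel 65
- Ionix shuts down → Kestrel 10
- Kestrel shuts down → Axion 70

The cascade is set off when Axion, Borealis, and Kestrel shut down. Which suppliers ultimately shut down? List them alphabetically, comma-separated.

Round 1 — Axion, Borealis, Kestrel shut down (initial).
  Cygnet: +70 → 70 ≥ 50
  Ionix: +80 → 80 ≥ 40
Round 2 — Cygnet, Ionix shut down.
No further shutdowns.

Axion, Borealis, Cygnet, Ionix, Kestrel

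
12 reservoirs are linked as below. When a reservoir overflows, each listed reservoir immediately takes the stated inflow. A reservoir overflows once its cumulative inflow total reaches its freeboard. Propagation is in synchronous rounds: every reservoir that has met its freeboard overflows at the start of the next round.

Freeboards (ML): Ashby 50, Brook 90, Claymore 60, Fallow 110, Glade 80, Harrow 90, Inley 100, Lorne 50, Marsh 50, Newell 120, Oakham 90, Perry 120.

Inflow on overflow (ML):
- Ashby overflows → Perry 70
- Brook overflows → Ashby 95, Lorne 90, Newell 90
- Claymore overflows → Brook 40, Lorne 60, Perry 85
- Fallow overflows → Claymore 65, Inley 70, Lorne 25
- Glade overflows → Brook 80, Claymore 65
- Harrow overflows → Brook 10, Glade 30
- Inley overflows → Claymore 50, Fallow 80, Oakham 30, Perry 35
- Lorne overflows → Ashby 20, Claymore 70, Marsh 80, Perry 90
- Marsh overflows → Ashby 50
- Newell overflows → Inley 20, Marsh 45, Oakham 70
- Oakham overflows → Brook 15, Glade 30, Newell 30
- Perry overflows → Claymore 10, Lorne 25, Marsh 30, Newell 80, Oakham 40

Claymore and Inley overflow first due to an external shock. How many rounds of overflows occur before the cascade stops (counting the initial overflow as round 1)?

4

Round 1 — Claymore, Inley overflow (initial).
  Brook: +40 → 40 < 90
  Fallow: +80 → 80 < 110
  Lorne: +60 → 60 ≥ 50
  Oakham: +30 → 30 < 90
  Perry: +85+35 → 120 ≥ 120
Round 2 — Lorne, Perry overflow.
  Ashby: +20 → 20 < 50
  Marsh: +80+30 → 110 ≥ 50
  Newell: +80 → 80 < 120
  Oakham: +40 → 70 < 90
Round 3 — Marsh overflows.
  Ashby: +50 → 70 ≥ 50
Round 4 — Ashby overflows.
No further overflows.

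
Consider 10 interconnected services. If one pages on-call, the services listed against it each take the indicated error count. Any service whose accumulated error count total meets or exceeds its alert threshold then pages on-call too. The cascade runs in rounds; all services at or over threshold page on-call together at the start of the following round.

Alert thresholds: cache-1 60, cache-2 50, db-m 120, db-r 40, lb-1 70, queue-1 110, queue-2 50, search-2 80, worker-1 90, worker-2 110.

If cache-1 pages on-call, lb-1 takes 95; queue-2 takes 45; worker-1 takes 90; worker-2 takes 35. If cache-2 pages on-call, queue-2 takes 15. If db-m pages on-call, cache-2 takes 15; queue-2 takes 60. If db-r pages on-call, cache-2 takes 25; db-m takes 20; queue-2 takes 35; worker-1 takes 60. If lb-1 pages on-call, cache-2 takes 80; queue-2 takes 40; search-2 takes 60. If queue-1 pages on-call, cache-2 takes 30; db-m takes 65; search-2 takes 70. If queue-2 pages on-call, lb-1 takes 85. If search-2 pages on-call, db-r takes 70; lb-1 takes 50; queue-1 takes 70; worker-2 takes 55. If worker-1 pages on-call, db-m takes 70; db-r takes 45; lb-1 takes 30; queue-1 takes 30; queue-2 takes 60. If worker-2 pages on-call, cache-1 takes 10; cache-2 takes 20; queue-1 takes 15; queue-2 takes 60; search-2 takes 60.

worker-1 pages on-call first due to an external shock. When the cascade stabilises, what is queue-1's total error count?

30

Round 1 — worker-1 pages on-call (initial).
  db-m: +70 → 70 < 120
  db-r: +45 → 45 ≥ 40
  lb-1: +30 → 30 < 70
  queue-1: +30 → 30 < 110
  queue-2: +60 → 60 ≥ 50
Round 2 — db-r, queue-2 page on-call.
  cache-2: +25 → 25 < 50
  db-m: +20 → 90 < 120
  lb-1: +85 → 115 ≥ 70
Round 3 — lb-1 pages on-call.
  cache-2: +80 → 105 ≥ 50
  search-2: +60 → 60 < 80
Round 4 — cache-2 pages on-call.
No further pages.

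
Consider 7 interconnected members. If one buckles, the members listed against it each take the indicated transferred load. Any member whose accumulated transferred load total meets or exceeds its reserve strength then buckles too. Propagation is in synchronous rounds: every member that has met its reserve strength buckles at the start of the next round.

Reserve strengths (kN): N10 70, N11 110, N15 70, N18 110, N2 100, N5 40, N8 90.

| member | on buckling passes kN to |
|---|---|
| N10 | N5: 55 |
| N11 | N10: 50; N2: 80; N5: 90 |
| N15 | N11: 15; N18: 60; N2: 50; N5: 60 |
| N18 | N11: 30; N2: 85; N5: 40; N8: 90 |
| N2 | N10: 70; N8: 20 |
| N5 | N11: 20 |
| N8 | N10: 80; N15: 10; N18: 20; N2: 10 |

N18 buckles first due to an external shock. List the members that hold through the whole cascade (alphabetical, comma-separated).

N11, N15, N2

Round 1 — N18 buckles (initial).
  N11: +30 → 30 < 110
  N2: +85 → 85 < 100
  N5: +40 → 40 ≥ 40
  N8: +90 → 90 ≥ 90
Round 2 — N5, N8 buckle.
  N10: +80 → 80 ≥ 70
  N11: +20 → 50 < 110
  N15: +10 → 10 < 70
  N2: +10 → 95 < 100
Round 3 — N10 buckles.
No further bucklings.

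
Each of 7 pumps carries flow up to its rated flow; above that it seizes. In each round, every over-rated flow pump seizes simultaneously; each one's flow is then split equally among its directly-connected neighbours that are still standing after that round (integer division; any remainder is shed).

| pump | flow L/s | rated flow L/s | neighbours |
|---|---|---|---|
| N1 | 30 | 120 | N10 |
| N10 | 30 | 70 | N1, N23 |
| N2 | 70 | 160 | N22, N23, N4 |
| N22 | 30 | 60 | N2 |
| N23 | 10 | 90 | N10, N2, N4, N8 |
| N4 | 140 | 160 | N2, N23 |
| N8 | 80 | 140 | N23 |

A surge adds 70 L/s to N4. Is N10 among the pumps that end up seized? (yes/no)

Round 1 — N4 at 210 > 160. N4 seizes.
  N4 sheds 210 L/s to N2, N23: 105 each.
    N2: 70+105 = 175 > 160
    N23: 10+105 = 115 > 90
Round 2 — N2, N23 seize.
  N2 sheds 175 L/s to N22: 175 each.
    N22: 30+175 = 205 > 60
  N23 sheds 115 L/s to N10, N8: 57 each (1 lost).
    N10: 30+57 = 87 > 70
    N8: 80+57 = 137 ≤ 140
Round 3 — N10, N22 seize.
  N10 sheds 87 L/s to N1: 87 each.
    N1: 30+87 = 117 ≤ 120
  N22 sheds 205 L/s: no online neighbours, lost.
No further seizures.

yes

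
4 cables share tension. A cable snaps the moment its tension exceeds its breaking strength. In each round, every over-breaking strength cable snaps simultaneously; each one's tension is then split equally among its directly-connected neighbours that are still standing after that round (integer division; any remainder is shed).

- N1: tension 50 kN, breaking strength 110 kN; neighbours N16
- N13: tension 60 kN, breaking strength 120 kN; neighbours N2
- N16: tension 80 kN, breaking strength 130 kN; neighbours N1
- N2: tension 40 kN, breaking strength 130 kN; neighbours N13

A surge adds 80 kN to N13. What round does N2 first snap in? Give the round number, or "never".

2

Round 1 — N13 at 140 > 120. N13 snaps.
  N13 sheds 140 kN to N2: 140 each.
    N2: 40+140 = 180 > 130
Round 2 — N2 snaps.
  N2 sheds 180 kN: no online neighbours, lost.
No further breaks.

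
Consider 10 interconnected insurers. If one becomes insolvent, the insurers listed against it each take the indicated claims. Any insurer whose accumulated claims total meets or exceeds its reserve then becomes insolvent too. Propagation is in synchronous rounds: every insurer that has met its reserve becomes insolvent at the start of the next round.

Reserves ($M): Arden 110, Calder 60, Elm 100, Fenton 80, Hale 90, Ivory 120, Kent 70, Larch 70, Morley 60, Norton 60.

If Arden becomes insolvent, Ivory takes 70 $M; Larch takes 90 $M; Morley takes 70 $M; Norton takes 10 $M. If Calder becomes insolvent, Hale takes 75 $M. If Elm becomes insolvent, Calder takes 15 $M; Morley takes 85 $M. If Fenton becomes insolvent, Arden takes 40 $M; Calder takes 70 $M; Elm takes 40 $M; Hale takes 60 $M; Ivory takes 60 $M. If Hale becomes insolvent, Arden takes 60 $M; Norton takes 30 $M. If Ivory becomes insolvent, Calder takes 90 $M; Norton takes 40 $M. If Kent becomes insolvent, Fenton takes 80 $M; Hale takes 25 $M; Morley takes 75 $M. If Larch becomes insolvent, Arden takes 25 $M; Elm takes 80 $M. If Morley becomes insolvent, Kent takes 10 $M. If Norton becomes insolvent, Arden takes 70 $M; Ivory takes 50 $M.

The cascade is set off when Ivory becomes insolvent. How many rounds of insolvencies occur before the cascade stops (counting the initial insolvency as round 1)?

Round 1 — Ivory becomes insolvent (initial).
  Calder: +90 → 90 ≥ 60
  Norton: +40 → 40 < 60
Round 2 — Calder becomes insolvent.
  Hale: +75 → 75 < 90
No further insolvencies.

2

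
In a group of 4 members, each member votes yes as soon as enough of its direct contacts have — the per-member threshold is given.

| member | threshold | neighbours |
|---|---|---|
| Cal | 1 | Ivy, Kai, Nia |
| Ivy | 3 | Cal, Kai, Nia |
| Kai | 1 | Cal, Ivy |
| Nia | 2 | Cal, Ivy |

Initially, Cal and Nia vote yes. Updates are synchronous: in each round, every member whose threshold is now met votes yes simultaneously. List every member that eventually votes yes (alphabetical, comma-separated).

Round 1 — Cal, Nia vote yes (initial).
Round 2 — checking thresholds:
  Ivy: 2 of 3 neighbours < 3, holds.
  Kai: 1 of 2 neighbours ≥ 1, votes yes.
Round 3 — checking thresholds:
  Ivy: 3 of 3 neighbours ≥ 3, votes yes.
Round 4 — no new yes votes; cascade stops.

Cal, Ivy, Kai, Nia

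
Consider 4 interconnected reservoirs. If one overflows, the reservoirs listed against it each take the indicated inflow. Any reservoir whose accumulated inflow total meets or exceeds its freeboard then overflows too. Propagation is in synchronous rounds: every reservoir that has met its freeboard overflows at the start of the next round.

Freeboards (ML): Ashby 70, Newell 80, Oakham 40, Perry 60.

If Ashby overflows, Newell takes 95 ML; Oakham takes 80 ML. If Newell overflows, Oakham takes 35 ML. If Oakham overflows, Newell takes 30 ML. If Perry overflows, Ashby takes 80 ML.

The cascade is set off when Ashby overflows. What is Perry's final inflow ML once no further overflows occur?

0

Round 1 — Ashby overflows (initial).
  Newell: +95 → 95 ≥ 80
  Oakham: +80 → 80 ≥ 40
Round 2 — Newell, Oakham overflow.
No further overflows.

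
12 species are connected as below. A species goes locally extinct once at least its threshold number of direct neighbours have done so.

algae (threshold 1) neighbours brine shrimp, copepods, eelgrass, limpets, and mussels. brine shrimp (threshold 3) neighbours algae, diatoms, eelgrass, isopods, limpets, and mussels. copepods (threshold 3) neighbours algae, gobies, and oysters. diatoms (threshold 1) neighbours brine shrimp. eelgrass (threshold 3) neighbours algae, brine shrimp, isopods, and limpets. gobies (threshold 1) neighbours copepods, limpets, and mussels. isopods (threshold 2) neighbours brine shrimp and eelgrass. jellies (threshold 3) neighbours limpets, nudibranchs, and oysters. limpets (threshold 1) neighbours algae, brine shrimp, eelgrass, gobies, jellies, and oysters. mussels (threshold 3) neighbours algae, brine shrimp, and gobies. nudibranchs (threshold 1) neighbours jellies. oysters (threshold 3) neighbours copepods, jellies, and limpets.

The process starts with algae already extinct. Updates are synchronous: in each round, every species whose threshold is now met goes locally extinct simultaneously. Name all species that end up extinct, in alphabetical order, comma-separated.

Round 1 — algae goes locally extinct (initial).
Round 2 — checking thresholds:
  brine shrimp: 1 of 6 neighbours < 3, not yet.
  copepods: 1 of 3 neighbours < 3, not yet.
  eelgrass: 1 of 4 neighbours < 3, not yet.
  limpets: 1 of 6 neighbours ≥ 1, goes locally extinct.
  mussels: 1 of 3 neighbours < 3, not yet.
Round 3 — checking thresholds:
  brine shrimp: 2 of 6 neighbours < 3, not yet.
  copepods: 1 of 3 neighbours < 3, not yet.
  eelgrass: 2 of 4 neighbours < 3, not yet.
  gobies: 1 of 3 neighbours ≥ 1, goes locally extinct.
  jellies: 1 of 3 neighbours < 3, not yet.
  mussels: 1 of 3 neighbours < 3, not yet.
  oysters: 1 of 3 neighbours < 3, not yet.
Round 4 — no new extinctions; cascade stops.

algae, gobies, limpets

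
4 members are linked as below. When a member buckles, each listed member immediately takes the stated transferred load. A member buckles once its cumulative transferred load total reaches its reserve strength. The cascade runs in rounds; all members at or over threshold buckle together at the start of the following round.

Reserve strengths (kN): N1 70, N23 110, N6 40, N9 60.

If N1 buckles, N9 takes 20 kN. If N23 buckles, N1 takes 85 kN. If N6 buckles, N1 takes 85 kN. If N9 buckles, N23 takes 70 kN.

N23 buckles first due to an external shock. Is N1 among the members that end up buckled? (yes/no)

Round 1 — N23 buckles (initial).
  N1: +85 → 85 ≥ 70
Round 2 — N1 buckles.
  N9: +20 → 20 < 60
No further bucklings.

yes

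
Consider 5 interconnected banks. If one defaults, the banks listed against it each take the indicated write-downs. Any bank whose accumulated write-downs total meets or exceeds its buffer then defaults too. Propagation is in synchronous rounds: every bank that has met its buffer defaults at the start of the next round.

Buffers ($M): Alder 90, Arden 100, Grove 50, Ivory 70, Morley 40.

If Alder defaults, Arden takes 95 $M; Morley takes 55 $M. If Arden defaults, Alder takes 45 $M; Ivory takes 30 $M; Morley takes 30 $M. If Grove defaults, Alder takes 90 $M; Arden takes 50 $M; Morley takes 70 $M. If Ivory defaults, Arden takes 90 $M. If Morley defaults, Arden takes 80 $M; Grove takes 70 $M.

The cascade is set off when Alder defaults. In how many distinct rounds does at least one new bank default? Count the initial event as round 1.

Round 1 — Alder defaults (initial).
  Arden: +95 → 95 < 100
  Morley: +55 → 55 ≥ 40
Round 2 — Morley defaults.
  Arden: +80 → 175 ≥ 100
  Grove: +70 → 70 ≥ 50
Round 3 — Arden, Grove default.
  Ivory: +30 → 30 < 70
No further defaults.

3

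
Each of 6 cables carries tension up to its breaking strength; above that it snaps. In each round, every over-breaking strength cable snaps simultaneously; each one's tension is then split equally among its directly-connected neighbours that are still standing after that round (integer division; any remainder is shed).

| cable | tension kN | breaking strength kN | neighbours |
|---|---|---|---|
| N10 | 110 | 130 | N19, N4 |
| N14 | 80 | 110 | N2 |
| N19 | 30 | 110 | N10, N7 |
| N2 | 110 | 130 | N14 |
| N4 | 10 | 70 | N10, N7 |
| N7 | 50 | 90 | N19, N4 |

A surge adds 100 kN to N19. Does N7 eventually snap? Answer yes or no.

Round 1 — N19 at 130 > 110. N19 snaps.
  N19 sheds 130 kN to N10, N7: 65 each.
    N10: 110+65 = 175 > 130
    N7: 50+65 = 115 > 90
Round 2 — N10, N7 snap.
  N10 sheds 175 kN to N4: 175 each.
    N4: 10+175 = 185 > 70
  N7 sheds 115 kN to N4: 115 each.
    N4: 185+115 = 300 > 70
Round 3 — N4 snaps.
  N4 sheds 300 kN: no online neighbours, lost.
No further breaks.

yes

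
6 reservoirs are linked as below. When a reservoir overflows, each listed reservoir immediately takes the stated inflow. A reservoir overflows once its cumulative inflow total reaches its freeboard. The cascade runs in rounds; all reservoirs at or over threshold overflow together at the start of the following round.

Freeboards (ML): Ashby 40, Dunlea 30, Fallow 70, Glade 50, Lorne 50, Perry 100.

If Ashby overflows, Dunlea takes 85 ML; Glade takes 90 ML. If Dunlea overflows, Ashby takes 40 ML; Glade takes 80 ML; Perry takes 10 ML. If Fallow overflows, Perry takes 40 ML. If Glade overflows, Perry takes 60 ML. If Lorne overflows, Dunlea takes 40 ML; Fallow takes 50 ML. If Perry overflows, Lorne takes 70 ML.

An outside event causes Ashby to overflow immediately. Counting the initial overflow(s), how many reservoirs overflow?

3

Round 1 — Ashby overflows (initial).
  Dunlea: +85 → 85 ≥ 30
  Glade: +90 → 90 ≥ 50
Round 2 — Dunlea, Glade overflow.
  Perry: +10+60 → 70 < 100
No further overflows.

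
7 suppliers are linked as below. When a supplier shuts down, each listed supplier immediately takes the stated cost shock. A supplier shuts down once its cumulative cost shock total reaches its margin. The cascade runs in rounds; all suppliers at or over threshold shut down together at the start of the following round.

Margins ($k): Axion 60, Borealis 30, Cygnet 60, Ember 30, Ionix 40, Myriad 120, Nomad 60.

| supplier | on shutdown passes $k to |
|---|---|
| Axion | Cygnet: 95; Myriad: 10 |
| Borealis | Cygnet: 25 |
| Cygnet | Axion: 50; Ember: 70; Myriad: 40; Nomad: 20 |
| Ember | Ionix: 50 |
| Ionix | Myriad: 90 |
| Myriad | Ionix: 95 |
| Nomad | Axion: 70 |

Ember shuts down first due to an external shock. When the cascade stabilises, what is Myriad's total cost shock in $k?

90

Round 1 — Ember shuts down (initial).
  Ionix: +50 → 50 ≥ 40
Round 2 — Ionix shuts down.
  Myriad: +90 → 90 < 120
No further shutdowns.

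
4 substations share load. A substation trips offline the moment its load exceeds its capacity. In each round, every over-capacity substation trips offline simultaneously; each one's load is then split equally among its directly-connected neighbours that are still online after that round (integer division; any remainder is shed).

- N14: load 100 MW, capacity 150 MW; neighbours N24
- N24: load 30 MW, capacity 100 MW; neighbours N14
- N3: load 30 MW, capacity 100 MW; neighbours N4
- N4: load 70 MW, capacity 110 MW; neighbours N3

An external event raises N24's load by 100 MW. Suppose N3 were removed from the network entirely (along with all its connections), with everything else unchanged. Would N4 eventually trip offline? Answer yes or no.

no

With N3 removed:
Round 1 — N24 at 130 > 100. N24 trips offline.
  N24 sheds 130 MW to N14: 130 each.
    N14: 100+130 = 230 > 150
Round 2 — N14 trips offline.
  N14 sheds 230 MW: no online neighbours, lost.
No further trips.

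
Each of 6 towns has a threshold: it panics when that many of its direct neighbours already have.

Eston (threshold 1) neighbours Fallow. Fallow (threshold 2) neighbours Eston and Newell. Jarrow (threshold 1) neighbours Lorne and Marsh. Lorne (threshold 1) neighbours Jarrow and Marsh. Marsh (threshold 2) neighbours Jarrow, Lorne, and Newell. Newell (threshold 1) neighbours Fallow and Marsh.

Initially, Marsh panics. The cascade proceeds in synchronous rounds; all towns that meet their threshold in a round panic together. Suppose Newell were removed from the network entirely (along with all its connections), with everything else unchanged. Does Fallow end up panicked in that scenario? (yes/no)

With Newell removed:
Round 1 — Marsh panics (initial).
Round 2 — checking thresholds:
  Jarrow: 1 of 2 neighbours ≥ 1, panics.
  Lorne: 1 of 2 neighbours ≥ 1, panics.
Round 3 — no new panics; cascade stops.

no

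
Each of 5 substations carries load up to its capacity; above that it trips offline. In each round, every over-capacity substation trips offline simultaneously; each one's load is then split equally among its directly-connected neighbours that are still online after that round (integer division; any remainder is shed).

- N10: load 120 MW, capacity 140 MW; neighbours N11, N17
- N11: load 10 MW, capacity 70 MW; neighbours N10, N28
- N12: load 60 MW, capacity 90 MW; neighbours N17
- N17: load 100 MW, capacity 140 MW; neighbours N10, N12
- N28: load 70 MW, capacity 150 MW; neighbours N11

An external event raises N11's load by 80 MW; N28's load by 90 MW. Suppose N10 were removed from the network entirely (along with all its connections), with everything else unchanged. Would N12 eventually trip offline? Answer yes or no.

no

With N10 removed:
Round 1 — N11 at 90 > 70; N28 at 160 > 150. N11, N28 trip offline.
  N11 sheds 90 MW: no online neighbours, lost.
  N28 sheds 160 MW: no online neighbours, lost.
No further trips.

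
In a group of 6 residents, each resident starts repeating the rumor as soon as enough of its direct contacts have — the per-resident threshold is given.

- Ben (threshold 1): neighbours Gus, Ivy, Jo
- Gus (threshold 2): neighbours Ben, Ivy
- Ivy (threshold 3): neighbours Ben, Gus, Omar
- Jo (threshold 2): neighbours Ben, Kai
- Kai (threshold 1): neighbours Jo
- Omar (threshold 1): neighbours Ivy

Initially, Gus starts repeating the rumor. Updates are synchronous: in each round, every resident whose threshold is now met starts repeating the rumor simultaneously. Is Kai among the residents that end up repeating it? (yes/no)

no

Round 1 — Gus starts repeating the rumor (initial).
Round 2 — checking thresholds:
  Ben: 1 of 3 neighbours ≥ 1, starts repeating the rumor.
  Ivy: 1 of 3 neighbours < 3, not yet.
Round 3 — no new spreads; cascade stops.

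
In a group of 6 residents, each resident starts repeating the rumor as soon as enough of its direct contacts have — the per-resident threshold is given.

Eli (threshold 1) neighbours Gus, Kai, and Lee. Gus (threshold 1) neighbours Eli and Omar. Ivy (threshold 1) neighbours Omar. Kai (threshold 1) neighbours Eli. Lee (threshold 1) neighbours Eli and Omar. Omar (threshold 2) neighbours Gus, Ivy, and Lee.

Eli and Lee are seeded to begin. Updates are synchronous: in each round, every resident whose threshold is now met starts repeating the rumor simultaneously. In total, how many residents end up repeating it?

6

Round 1 — Eli, Lee start repeating the rumor (initial).
Round 2 — checking thresholds:
  Gus: 1 of 2 neighbours ≥ 1, starts repeating the rumor.
  Kai: 1 of 1 neighbours ≥ 1, starts repeating the rumor.
  Omar: 1 of 3 neighbours < 2, not yet.
Round 3 — checking thresholds:
  Omar: 2 of 3 neighbours ≥ 2, starts repeating the rumor.
Round 4 — checking thresholds:
  Ivy: 1 of 1 neighbours ≥ 1, starts repeating the rumor.
Round 5 — no new spreads; cascade stops.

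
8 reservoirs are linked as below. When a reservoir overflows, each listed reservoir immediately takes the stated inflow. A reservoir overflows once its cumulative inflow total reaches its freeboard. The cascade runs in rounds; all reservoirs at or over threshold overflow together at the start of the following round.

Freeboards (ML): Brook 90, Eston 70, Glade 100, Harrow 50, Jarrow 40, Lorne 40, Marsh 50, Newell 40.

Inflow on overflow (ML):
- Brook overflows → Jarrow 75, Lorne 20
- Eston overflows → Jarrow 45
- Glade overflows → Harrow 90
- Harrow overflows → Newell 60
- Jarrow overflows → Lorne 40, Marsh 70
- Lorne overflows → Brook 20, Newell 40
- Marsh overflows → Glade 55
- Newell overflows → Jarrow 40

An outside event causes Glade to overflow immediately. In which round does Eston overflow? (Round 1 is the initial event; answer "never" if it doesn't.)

Round 1 — Glade overflows (initial).
  Harrow: +90 → 90 ≥ 50
Round 2 — Harrow overflows.
  Newell: +60 → 60 ≥ 40
Round 3 — Newell overflows.
  Jarrow: +40 → 40 ≥ 40
Round 4 — Jarrow overflows.
  Lorne: +40 → 40 ≥ 40
  Marsh: +70 → 70 ≥ 50
Round 5 — Lorne, Marsh overflow.
  Brook: +20 → 20 < 90
No further overflows.

never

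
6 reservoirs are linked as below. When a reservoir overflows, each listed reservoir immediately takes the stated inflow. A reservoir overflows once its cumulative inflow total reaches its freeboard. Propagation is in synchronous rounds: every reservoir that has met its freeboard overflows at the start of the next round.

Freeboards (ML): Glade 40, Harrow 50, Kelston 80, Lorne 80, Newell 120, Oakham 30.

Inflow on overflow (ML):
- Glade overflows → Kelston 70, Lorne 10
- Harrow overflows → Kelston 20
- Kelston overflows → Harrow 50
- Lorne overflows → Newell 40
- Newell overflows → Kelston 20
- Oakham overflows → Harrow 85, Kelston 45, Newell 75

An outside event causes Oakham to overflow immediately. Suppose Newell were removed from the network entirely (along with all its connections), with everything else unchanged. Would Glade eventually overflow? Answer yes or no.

With Newell removed:
Round 1 — Oakham overflows (initial).
  Harrow: +85 → 85 ≥ 50
  Kelston: +45 → 45 < 80
Round 2 — Harrow overflows.
  Kelston: +20 → 65 < 80
No further overflows.

no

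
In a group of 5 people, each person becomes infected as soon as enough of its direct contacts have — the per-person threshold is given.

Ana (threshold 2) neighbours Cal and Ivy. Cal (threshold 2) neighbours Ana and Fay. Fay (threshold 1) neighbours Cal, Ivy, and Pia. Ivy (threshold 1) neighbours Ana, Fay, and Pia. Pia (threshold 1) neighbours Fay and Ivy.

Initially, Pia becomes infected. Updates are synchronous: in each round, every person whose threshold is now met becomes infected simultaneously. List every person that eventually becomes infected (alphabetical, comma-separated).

Round 1 — Pia becomes infected (initial).
Round 2 — checking thresholds:
  Fay: 1 of 3 neighbours ≥ 1, becomes infected.
  Ivy: 1 of 3 neighbours ≥ 1, becomes infected.
Round 3 — no new infections; cascade stops.

Fay, Ivy, Pia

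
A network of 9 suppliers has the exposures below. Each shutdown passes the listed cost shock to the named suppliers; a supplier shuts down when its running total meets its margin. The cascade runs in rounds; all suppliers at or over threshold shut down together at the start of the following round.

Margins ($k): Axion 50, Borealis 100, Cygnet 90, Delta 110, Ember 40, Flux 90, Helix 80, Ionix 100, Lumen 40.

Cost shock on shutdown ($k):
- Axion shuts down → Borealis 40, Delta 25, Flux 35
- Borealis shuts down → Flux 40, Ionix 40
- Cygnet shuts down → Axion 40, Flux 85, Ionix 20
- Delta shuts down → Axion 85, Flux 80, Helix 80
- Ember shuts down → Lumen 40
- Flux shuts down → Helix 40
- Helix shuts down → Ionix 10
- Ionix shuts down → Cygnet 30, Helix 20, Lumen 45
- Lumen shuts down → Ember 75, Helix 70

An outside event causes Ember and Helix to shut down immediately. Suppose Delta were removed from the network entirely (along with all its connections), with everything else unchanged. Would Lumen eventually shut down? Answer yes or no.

With Delta removed:
Round 1 — Ember, Helix shut down (initial).
  Ionix: +10 → 10 < 100
  Lumen: +40 → 40 ≥ 40
Round 2 — Lumen shuts down.
No further shutdowns.

yes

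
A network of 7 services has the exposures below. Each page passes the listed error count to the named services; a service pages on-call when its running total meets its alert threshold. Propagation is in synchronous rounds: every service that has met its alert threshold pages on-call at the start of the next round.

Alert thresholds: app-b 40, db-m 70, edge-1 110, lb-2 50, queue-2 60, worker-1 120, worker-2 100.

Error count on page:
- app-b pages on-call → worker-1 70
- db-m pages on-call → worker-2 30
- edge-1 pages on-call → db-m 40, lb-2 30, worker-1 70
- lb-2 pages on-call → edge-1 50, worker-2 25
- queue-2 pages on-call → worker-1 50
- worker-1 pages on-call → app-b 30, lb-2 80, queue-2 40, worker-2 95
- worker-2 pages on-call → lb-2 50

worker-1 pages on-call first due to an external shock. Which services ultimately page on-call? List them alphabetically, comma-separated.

lb-2, worker-1, worker-2

Round 1 — worker-1 pages on-call (initial).
  app-b: +30 → 30 < 40
  lb-2: +80 → 80 ≥ 50
  queue-2: +40 → 40 < 60
  worker-2: +95 → 95 < 100
Round 2 — lb-2 pages on-call.
  edge-1: +50 → 50 < 110
  worker-2: +25 → 120 ≥ 100
Round 3 — worker-2 pages on-call.
No further pages.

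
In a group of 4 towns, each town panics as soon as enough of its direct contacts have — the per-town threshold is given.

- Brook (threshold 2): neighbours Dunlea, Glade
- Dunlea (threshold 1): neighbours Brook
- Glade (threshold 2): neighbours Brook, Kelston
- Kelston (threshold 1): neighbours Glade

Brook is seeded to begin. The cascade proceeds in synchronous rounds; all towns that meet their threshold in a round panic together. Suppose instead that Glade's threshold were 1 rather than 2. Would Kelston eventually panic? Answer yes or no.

yes

With Glade's threshold at 1:
Round 1 — Brook panics (initial).
Round 2 — checking thresholds:
  Dunlea: 1 of 1 neighbours ≥ 1, panics.
  Glade: 1 of 2 neighbours ≥ 1, panics.
Round 3 — checking thresholds:
  Kelston: 1 of 1 neighbours ≥ 1, panics.
Round 4 — no new panics; cascade stops.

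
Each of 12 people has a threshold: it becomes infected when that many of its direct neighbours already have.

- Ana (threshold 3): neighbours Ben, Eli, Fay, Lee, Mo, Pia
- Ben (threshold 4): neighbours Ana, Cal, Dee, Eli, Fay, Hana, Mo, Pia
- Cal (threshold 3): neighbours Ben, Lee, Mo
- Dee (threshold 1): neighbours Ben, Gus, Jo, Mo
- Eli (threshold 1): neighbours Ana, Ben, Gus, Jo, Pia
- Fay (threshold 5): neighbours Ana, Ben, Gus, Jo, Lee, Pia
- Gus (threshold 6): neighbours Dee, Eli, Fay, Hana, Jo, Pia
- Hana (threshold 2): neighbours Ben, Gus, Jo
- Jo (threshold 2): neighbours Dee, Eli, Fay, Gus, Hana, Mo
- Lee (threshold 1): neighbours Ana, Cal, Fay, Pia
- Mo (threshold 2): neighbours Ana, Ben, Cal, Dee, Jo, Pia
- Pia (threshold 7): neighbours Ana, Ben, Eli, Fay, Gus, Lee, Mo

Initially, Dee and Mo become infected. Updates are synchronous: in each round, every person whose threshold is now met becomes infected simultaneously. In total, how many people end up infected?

Round 1 — Dee, Mo become infected (initial).
Round 2 — checking thresholds:
  Ana: 1 of 6 neighbours < 3, below threshold.
  Ben: 2 of 8 neighbours < 4, below threshold.
  Cal: 1 of 3 neighbours < 3, below threshold.
  Gus: 1 of 6 neighbours < 6, below threshold.
  Jo: 2 of 6 neighbours ≥ 2, becomes infected.
  Pia: 1 of 7 neighbours < 7, below threshold.
Round 3 — checking thresholds:
  Ana: 1 of 6 neighbours < 3, below threshold.
  Ben: 2 of 8 neighbours < 4, below threshold.
  Cal: 1 of 3 neighbours < 3, below threshold.
  Eli: 1 of 5 neighbours ≥ 1, becomes infected.
  Fay: 1 of 6 neighbours < 5, below threshold.
  Gus: 2 of 6 neighbours < 6, below threshold.
  Hana: 1 of 3 neighbours < 2, below threshold.
  Pia: 1 of 7 neighbours < 7, below threshold.
Round 4 — no new infections; cascade stops.

4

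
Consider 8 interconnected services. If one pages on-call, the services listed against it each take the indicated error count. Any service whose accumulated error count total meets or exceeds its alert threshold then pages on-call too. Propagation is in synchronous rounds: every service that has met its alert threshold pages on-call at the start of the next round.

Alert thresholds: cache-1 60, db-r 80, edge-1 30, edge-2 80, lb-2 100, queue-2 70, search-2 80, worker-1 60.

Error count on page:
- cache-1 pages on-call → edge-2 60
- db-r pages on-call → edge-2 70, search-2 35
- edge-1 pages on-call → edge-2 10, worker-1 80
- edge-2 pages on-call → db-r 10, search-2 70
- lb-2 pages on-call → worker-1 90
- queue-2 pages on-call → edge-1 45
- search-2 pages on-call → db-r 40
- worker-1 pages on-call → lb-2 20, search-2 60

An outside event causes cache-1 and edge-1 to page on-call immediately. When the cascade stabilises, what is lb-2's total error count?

20

Round 1 — cache-1, edge-1 page on-call (initial).
  edge-2: +60+10 → 70 < 80
  worker-1: +80 → 80 ≥ 60
Round 2 — worker-1 pages on-call.
  lb-2: +20 → 20 < 100
  search-2: +60 → 60 < 80
No further pages.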